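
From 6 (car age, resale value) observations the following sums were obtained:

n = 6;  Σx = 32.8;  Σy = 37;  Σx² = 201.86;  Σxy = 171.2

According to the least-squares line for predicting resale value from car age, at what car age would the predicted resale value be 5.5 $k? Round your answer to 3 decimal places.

Sxx = Σx² − (Σx)²/n = 201.86 − 179.306667 = 22.553333
Sxy = Σxy − (Σx)(Σy)/n = 171.2 − 202.266667 = -31.066667
b = Sxy/Sxx = -31.066667/22.553333 = -1.377476
a = ȳ − b·x̄ = 6.166667 − (-1.377476)·5.466667 = 13.696867
Set a + b·x = 5.5: x = (5.5 − 13.696867) / (-1.377476) = 5.950644

5.951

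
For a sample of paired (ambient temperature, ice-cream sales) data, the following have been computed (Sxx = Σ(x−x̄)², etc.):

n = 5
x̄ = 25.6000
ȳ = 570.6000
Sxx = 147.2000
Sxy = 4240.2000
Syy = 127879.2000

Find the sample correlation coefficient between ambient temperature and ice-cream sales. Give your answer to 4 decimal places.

r = Sxy/√(Sxx·Syy) = 4240.2/√(18823818.24) = 4240.2/4338.642442 = 0.977310

0.9773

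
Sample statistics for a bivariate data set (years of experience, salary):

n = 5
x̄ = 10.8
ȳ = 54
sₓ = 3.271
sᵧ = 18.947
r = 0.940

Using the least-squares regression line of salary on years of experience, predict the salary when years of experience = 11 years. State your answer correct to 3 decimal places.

b = r · sᵧ/sₓ = 0.94 · 18.947/3.271 = 5.444873
a = ȳ − b·x̄ = 54 − 5.444873·10.8 = -4.804630
ŷ(11) = a + b·11 = -4.804630 + 5.444873·11 = 55.088975

55.089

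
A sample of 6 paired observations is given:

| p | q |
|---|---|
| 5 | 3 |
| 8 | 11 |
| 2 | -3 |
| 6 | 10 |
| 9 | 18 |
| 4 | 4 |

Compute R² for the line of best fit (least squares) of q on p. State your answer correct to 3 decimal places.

n = 6, Σx = 34, Σy = 43, Σxy = 335, Σx² = 226, Σy² = 579
Sxx = Σx² − (Σx)²/n = 226 − 192.666667 = 33.333333
Sxy = Σxy − (Σx)(Σy)/n = 335 − 243.666667 = 91.333333
Syy = Σy² − (Σy)²/n = 579 − 308.166667 = 270.833333
R² = Sxy²/(Sxx·Syy) = (91.333333)²/(33.333333·270.833333) = 0.924012

0.924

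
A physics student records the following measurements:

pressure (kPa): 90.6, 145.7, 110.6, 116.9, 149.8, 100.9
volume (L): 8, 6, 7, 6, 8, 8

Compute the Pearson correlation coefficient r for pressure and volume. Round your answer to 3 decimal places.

-0.343

n = 6, Σx = 714.5, Σy = 43, Σxy = 5080.2, Σx² = 87955.67, Σy² = 313
Sxx = Σx² − (Σx)²/n = 87955.67 − 85085.041667 = 2870.628333
Sxy = Σxy − (Σx)(Σy)/n = 5080.2 − 5120.583333 = -40.383333
Syy = Σy² − (Σy)²/n = 313 − 308.166667 = 4.833333
r = Sxy/√(Sxx·Syy) = -40.383333/√(13874.703611) = -40.383333/117.790932 = -0.342839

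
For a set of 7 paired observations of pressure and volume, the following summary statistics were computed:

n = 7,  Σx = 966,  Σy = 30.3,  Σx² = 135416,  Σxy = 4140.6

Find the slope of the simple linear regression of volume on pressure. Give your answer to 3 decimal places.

-0.019

Sxx = Σx² − (Σx)²/n = 135416 − 133308 = 2108
Sxy = Σxy − (Σx)(Σy)/n = 4140.6 − 4181.4 = -40.8
b = Sxy/Sxx = -40.8/2108 = -0.019355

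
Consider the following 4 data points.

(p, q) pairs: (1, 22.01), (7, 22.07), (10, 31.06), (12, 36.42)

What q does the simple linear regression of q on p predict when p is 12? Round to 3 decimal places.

n = 4, Σx = 30, Σy = 111.56, Σxy = 924.14, Σx² = 294
Sxx = Σx² − (Σx)²/n = 294 − 225 = 69
Sxy = Σxy − (Σx)(Σy)/n = 924.14 − 836.7 = 87.44
b = Sxy/Sxx = 87.44/69 = 1.267246
a = ȳ − b·x̄ = 27.89 − 1.267246·7.5 = 18.385652
ŷ(12) = a + b·12 = 18.385652 + 1.267246·12 = 33.592609

33.593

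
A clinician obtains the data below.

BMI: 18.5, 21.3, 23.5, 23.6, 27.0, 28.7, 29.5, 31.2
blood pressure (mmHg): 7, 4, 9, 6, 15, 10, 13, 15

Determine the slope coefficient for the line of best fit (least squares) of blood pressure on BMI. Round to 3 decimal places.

n = 8, Σx = 203.3, Σy = 79, Σxy = 2111.3, Σx² = 5301.53
Sxx = Σx² − (Σx)²/n = 5301.53 − 5166.36125 = 135.16875
Sxy = Σxy − (Σx)(Σy)/n = 2111.3 − 2007.5875 = 103.7125
b = Sxy/Sxx = 103.7125/135.16875 = 0.767282

0.767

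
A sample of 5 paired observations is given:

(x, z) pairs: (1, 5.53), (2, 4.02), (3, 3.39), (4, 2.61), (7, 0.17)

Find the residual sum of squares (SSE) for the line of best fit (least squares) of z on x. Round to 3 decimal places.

0.235

n = 5, Σx = 17, Σy = 15.72, Σxy = 35.37, Σx² = 79, Σy² = 65.0744
Sxx = Σx² − (Σx)²/n = 79 − 57.8 = 21.2
Sxy = Σxy − (Σx)(Σy)/n = 35.37 − 53.448 = -18.078
Syy = Σy² − (Σy)²/n = 65.0744 − 49.42368 = 15.65072
b = Sxy/Sxx = -18.078/21.2 = -0.852736
SSE = Syy − b·Sxy = 15.65072 − (-0.852736)·(-18.078) = 0.234961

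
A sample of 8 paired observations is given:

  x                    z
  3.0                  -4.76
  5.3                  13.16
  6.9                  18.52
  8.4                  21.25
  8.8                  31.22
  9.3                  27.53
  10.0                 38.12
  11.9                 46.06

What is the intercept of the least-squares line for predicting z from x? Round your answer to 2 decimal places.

-19.71

n = 8, Σx = 63.6, Σy = 191.1, Σxy = 1821.835, Σx² = 560.8
Sxx = Σx² − (Σx)²/n = 560.8 − 505.62 = 55.18
Sxy = Σxy − (Σx)(Σy)/n = 1821.835 − 1519.245 = 302.59
b = Sxy/Sxx = 302.59/55.18 = 5.483690
a = ȳ − b·x̄ = 23.8875 − 5.483690·7.95 = -19.707833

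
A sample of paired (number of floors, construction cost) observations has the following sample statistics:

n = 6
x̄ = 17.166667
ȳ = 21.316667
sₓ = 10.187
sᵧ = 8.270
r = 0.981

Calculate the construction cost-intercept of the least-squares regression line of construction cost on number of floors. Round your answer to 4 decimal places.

b = r · sᵧ/sₓ = 0.981 · 8.27/10.187 = 0.796394
a = ȳ − b·x̄ = 21.316667 − 0.796394·17.166667 = 7.645229

7.6452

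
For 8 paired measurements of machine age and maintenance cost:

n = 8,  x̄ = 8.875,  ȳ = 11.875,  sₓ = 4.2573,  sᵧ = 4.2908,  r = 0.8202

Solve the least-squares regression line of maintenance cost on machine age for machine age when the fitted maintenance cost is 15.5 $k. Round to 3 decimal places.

b = r · sᵧ/sₓ = 0.8202 · 4.2908/4.2573 = 0.826654
a = ȳ − b·x̄ = 11.875 − 0.826654·8.875 = 4.538446
Set a + b·x = 15.5: x = (15.5 − 4.538446) / 0.826654 = 13.260148

13.260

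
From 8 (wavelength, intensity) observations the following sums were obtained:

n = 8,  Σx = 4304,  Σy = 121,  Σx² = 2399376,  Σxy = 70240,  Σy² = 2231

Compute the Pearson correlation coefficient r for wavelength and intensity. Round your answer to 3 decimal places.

0.887

Sxx = Σx² − (Σx)²/n = 2399376 − 2315552 = 83824
Sxy = Σxy − (Σx)(Σy)/n = 70240 − 65098 = 5142
Syy = Σy² − (Σy)²/n = 2231 − 1830.125 = 400.875
r = Sxy/√(Sxx·Syy) = 5142/√(33602946) = 5142/5796.804810 = 0.887040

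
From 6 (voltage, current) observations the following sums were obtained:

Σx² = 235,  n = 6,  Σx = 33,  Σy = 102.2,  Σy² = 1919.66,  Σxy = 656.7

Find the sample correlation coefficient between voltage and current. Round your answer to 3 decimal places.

0.967

Sxx = Σx² − (Σx)²/n = 235 − 181.5 = 53.5
Sxy = Σxy − (Σx)(Σy)/n = 656.7 − 562.1 = 94.6
Syy = Σy² − (Σy)²/n = 1919.66 − 1740.806667 = 178.853333
r = Sxy/√(Sxx·Syy) = 94.6/√(9568.653333) = 94.6/97.819494 = 0.967087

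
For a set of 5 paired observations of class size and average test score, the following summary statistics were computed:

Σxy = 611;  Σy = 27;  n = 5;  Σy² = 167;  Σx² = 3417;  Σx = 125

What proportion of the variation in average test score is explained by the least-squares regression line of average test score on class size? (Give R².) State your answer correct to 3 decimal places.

Sxx = Σx² − (Σx)²/n = 3417 − 3125 = 292
Sxy = Σxy − (Σx)(Σy)/n = 611 − 675 = -64
Syy = Σy² − (Σy)²/n = 167 − 145.8 = 21.2
R² = Sxy²/(Sxx·Syy) = (-64)²/(292·21.2) = 0.661670

0.662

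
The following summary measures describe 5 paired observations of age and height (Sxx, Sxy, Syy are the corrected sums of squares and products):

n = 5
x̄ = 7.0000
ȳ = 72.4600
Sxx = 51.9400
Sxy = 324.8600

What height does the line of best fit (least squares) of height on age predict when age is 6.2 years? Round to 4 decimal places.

b = Sxy/Sxx = 324.86/51.94 = 6.254524
a = ȳ − b·x̄ = 72.46 − 6.254524·7 = 28.678329
ŷ(6.2) = a + b·6.2 = 28.678329 + 6.254524·6.2 = 67.456380

67.4564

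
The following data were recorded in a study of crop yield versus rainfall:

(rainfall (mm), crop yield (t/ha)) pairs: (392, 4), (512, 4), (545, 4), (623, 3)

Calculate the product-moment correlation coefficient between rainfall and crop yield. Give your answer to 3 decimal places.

-0.729

n = 4, Σx = 2072, Σy = 15, Σxy = 7665, Σx² = 1100962, Σy² = 57
Sxx = Σx² − (Σx)²/n = 1100962 − 1073296 = 27666
Sxy = Σxy − (Σx)(Σy)/n = 7665 − 7770 = -105
Syy = Σy² − (Σy)²/n = 57 − 56.25 = 0.75
r = Sxy/√(Sxx·Syy) = -105/√(20749.5) = -105/144.046867 = -0.728929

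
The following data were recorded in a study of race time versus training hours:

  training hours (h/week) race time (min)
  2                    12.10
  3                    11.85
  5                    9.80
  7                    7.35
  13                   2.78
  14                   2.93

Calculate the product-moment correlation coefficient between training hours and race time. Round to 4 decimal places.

-0.9927

n = 6, Σx = 44, Σy = 46.81, Σxy = 237.36, Σx² = 452, Σy² = 453.2083
Sxx = Σx² − (Σx)²/n = 452 − 322.666667 = 129.333333
Sxy = Σxy − (Σx)(Σy)/n = 237.36 − 343.273333 = -105.913333
Syy = Σy² − (Σy)²/n = 453.2083 − 365.196017 = 88.012283
r = Sxy/√(Sxx·Syy) = -105.913333/√(11382.921978) = -105.913333/106.690777 = -0.992713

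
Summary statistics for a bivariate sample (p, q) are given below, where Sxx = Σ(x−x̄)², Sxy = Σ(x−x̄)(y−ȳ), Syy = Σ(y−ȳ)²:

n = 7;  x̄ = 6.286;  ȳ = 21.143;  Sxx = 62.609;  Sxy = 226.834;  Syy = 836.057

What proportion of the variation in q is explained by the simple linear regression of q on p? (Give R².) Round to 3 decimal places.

0.983

R² = Sxy²/(Sxx·Syy) = (226.834)²/(62.609·836.057) = 0.982978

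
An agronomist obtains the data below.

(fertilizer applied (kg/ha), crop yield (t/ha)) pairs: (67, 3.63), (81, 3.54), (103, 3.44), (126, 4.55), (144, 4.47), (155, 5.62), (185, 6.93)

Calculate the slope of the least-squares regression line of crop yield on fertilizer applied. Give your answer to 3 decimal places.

n = 7, Σx = 861, Σy = 32.18, Σxy = 4254.4, Σx² = 116521
Sxx = Σx² − (Σx)²/n = 116521 − 105903 = 10618
Sxy = Σxy − (Σx)(Σy)/n = 4254.4 − 3958.14 = 296.26
b = Sxy/Sxx = 296.26/10618 = 0.027902

0.028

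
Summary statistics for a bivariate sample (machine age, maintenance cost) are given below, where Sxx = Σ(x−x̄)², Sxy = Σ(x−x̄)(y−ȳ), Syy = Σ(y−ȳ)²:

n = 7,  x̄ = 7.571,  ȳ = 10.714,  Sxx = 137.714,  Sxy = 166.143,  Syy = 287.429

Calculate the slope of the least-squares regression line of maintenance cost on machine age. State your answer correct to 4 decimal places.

1.2064

b = Sxy/Sxx = 166.143/137.714 = 1.206435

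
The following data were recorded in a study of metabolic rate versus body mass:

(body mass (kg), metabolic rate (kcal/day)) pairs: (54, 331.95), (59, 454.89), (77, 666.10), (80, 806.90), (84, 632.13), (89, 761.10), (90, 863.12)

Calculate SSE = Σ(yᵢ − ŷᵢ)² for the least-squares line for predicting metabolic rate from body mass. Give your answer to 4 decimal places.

n = 7, Σx = 533, Σy = 4516.19, Σxy = 359123.13, Σx² = 41803, Σy² = 3135730.2159
Sxx = Σx² − (Σx)²/n = 41803 − 40584.142857 = 1218.857143
Sxy = Σxy − (Σx)(Σy)/n = 359123.13 − 343875.61 = 15247.52
Syy = Σy² − (Σy)²/n = 3135730.2159 − 2913710.3023 = 222019.9136
b = Sxy/Sxx = 15247.52/1218.857143 = 12.509686
SSE = Syy − b·Sxy = 222019.9136 − 12.509686·15247.52 = 31278.227823

31278.2278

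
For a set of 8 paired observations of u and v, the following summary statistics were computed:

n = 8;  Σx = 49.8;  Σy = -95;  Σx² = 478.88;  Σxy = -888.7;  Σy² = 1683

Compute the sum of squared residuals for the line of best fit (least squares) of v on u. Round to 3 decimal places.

31.398

Sxx = Σx² − (Σx)²/n = 478.88 − 310.005 = 168.875
Sxy = Σxy − (Σx)(Σy)/n = -888.7 − (-591.375) = -297.325
Syy = Σy² − (Σy)²/n = 1683 − 1128.125 = 554.875
b = Sxy/Sxx = -297.325/168.875 = -1.760622
SSE = Syy − b·Sxy = 554.875 − (-1.760622)·(-297.325) = 31.398135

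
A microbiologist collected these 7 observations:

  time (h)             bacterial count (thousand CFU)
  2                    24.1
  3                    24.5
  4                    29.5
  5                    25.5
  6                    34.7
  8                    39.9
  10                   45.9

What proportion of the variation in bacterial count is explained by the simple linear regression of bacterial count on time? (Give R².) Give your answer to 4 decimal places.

n = 7, Σx = 38, Σy = 224.1, Σxy = 1353.6, Σx² = 254, Σy² = 7604.47
Sxx = Σx² − (Σx)²/n = 254 − 206.285714 = 47.714286
Sxy = Σxy − (Σx)(Σy)/n = 1353.6 − 1216.542857 = 137.057143
Syy = Σy² − (Σy)²/n = 7604.47 − 7174.401429 = 430.068571
R² = Sxy²/(Sxx·Syy) = (137.057143)²/(47.714286·430.068571) = 0.915413

0.9154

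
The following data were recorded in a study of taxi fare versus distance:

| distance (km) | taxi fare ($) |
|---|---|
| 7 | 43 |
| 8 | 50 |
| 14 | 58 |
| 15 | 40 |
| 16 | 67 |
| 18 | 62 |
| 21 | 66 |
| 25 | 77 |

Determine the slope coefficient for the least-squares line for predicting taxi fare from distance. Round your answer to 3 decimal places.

1.688

n = 8, Σx = 124, Σy = 463, Σxy = 7612, Σx² = 2180
Sxx = Σx² − (Σx)²/n = 2180 − 1922 = 258
Sxy = Σxy − (Σx)(Σy)/n = 7612 − 7176.5 = 435.5
b = Sxy/Sxx = 435.5/258 = 1.687984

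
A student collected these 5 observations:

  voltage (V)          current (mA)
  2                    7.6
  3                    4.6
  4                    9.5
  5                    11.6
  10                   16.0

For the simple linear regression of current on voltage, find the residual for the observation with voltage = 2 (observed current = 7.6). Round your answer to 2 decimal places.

n = 5, Σx = 24, Σy = 49.3, Σxy = 285, Σx² = 154
Sxx = Σx² − (Σx)²/n = 154 − 115.2 = 38.8
Sxy = Σxy − (Σx)(Σy)/n = 285 − 236.64 = 48.36
b = Sxy/Sxx = 48.36/38.8 = 1.246392
a = ȳ − b·x̄ = 9.86 − 1.246392·4.8 = 3.877320
ŷ(2) = 3.877320 + 1.246392·2 = 6.370103
residual = y − ŷ = 7.6 − 6.370103 = 1.229897

1.23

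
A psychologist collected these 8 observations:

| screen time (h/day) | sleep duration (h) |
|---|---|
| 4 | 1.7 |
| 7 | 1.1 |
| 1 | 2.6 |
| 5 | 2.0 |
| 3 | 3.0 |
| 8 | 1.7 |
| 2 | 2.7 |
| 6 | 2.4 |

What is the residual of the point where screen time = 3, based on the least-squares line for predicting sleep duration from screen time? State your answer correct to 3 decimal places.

0.568

n = 8, Σx = 36, Σy = 17.2, Σxy = 69.5, Σx² = 204
Sxx = Σx² − (Σx)²/n = 204 − 162 = 42
Sxy = Σxy − (Σx)(Σy)/n = 69.5 − 77.4 = -7.9
b = Sxy/Sxx = -7.9/42 = -0.188095
a = ȳ − b·x̄ = 2.15 − (-0.188095)·4.5 = 2.996429
ŷ(3) = 2.996429 + (-0.188095)·3 = 2.432143
residual = y − ŷ = 3.0 − 2.432143 = 0.567857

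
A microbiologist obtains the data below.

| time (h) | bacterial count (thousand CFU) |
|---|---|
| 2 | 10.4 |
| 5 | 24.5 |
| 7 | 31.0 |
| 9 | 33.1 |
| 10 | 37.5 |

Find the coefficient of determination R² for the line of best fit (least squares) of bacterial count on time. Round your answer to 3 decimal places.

n = 5, Σx = 33, Σy = 136.5, Σxy = 1033.2, Σx² = 259, Σy² = 4171.27
Sxx = Σx² − (Σx)²/n = 259 − 217.8 = 41.2
Sxy = Σxy − (Σx)(Σy)/n = 1033.2 − 900.9 = 132.3
Syy = Σy² − (Σy)²/n = 4171.27 − 3726.45 = 444.82
R² = Sxy²/(Sxx·Syy) = (132.3)²/(41.2·444.82) = 0.955077

0.955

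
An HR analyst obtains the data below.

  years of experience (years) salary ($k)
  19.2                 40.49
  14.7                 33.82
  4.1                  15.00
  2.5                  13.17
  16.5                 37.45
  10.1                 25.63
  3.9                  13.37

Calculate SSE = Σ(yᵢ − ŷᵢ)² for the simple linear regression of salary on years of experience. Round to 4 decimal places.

n = 7, Σx = 71, Σy = 178.93, Σxy = 2297.918, Σx² = 997.26, Σy² = 5419.8377
Sxx = Σx² − (Σx)²/n = 997.26 − 720.142857 = 277.117143
Sxy = Σxy − (Σx)(Σy)/n = 2297.918 − 1814.861429 = 483.056571
Syy = Σy² − (Σy)²/n = 5419.8377 − 4573.706414 = 846.131286
b = Sxy/Sxx = 483.056571/277.117143 = 1.743149
SSE = Syy − b·Sxy = 846.131286 − 1.743149·483.056571 = 4.091530

4.0915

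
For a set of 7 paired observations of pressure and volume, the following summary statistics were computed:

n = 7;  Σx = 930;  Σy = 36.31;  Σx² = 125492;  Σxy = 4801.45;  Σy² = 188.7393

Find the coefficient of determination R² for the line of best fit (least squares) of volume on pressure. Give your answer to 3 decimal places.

Sxx = Σx² − (Σx)²/n = 125492 − 123557.142857 = 1934.857143
Sxy = Σxy − (Σx)(Σy)/n = 4801.45 − 4824.042857 = -22.592857
Syy = Σy² − (Σy)²/n = 188.7393 − 188.345157 = 0.394143
R² = Sxy²/(Sxx·Syy) = (-22.592857)²/(1934.857143·0.394143) = 0.669329

0.669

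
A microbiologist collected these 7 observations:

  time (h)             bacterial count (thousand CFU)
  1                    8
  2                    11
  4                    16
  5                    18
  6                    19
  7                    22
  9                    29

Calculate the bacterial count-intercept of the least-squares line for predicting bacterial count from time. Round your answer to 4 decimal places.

5.5915

n = 7, Σx = 34, Σy = 123, Σxy = 713, Σx² = 212
Sxx = Σx² − (Σx)²/n = 212 − 165.142857 = 46.857143
Sxy = Σxy − (Σx)(Σy)/n = 713 − 597.428571 = 115.571429
b = Sxy/Sxx = 115.571429/46.857143 = 2.466463
a = ȳ − b·x̄ = 17.571429 − 2.466463·4.857143 = 5.591463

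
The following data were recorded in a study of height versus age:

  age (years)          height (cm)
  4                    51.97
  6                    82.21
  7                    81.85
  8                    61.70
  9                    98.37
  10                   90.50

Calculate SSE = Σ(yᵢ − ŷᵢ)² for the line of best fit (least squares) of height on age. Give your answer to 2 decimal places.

750.63

n = 6, Σx = 44, Σy = 466.6, Σxy = 3558.02, Σx² = 346, Σy² = 37832.5844
Sxx = Σx² − (Σx)²/n = 346 − 322.666667 = 23.333333
Sxy = Σxy − (Σx)(Σy)/n = 3558.02 − 3421.733333 = 136.286667
Syy = Σy² − (Σy)²/n = 37832.5844 − 36285.926667 = 1546.657733
b = Sxy/Sxx = 136.286667/23.333333 = 5.840857
SSE = Syy − b·Sxy = 1546.657733 − 5.840857·136.286667 = 750.626783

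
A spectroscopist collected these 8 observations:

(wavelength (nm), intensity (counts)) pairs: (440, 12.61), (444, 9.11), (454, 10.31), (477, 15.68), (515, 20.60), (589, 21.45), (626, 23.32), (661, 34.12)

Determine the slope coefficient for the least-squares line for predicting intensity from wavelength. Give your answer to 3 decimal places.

0.088

n = 8, Σx = 4206, Σy = 147.2, Σxy = 82148.03, Σx² = 2265324
Sxx = Σx² − (Σx)²/n = 2265324 − 2211304.5 = 54019.5
Sxy = Σxy − (Σx)(Σy)/n = 82148.03 − 77390.4 = 4757.63
b = Sxy/Sxx = 4757.63/54019.5 = 0.088072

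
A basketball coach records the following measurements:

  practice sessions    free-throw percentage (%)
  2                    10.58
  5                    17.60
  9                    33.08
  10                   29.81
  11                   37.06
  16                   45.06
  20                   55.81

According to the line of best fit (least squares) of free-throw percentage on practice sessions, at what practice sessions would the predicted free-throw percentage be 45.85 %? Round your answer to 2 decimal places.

15.71

n = 7, Σx = 73, Σy = 229, Σxy = 2949.8, Σx² = 987
Sxx = Σx² − (Σx)²/n = 987 − 761.285714 = 225.714286
Sxy = Σxy − (Σx)(Σy)/n = 2949.8 − 2388.142857 = 561.657143
b = Sxy/Sxx = 561.657143/225.714286 = 2.488354
a = ȳ − b·x̄ = 32.714286 − 2.488354·10.428571 = 6.764304
Set a + b·x = 45.85: x = (45.85 − 6.764304) / 2.488354 = 15.707447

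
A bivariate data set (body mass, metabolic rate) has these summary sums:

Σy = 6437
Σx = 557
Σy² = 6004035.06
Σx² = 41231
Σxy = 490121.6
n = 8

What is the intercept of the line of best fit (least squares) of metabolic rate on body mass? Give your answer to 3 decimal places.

-387.458

Sxx = Σx² − (Σx)²/n = 41231 − 38781.125 = 2449.875
Sxy = Σxy − (Σx)(Σy)/n = 490121.6 − 448176.125 = 41945.475
b = Sxy/Sxx = 41945.475/2449.875 = 17.121476
a = ȳ − b·x̄ = 804.625 − 17.121476·69.625 = -387.457738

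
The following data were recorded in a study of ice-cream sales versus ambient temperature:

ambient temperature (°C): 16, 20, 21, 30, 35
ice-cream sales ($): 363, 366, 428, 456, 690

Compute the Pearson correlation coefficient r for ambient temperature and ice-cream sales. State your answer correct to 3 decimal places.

0.892

n = 5, Σx = 122, Σy = 2303, Σxy = 59946, Σx² = 3222, Σy² = 1132945
Sxx = Σx² − (Σx)²/n = 3222 − 2976.8 = 245.2
Sxy = Σxy − (Σx)(Σy)/n = 59946 − 56193.2 = 3752.8
Syy = Σy² − (Σy)²/n = 1132945 − 1060761.8 = 72183.2
r = Sxy/√(Sxx·Syy) = 3752.8/√(17699320.64) = 3752.8/4207.056054 = 0.892025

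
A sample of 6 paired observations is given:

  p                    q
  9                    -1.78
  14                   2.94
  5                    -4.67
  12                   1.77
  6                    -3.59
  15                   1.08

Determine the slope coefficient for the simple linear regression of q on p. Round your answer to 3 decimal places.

0.701

n = 6, Σx = 61, Σy = -4.25, Σxy = 17.69, Σx² = 707
Sxx = Σx² − (Σx)²/n = 707 − 620.166667 = 86.833333
Sxy = Σxy − (Σx)(Σy)/n = 17.69 − (-43.208333) = 60.898333
b = Sxy/Sxx = 60.898333/86.833333 = 0.701324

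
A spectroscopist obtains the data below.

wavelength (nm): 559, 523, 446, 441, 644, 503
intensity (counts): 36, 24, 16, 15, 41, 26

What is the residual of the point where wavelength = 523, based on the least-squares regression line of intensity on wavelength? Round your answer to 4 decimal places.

-2.8222

n = 6, Σx = 3116, Σy = 158, Σxy = 85909, Σx² = 1647152
Sxx = Σx² − (Σx)²/n = 1647152 − 1618242.666667 = 28909.333333
Sxy = Σxy − (Σx)(Σy)/n = 85909 − 82054.666667 = 3854.333333
b = Sxy/Sxx = 3854.333333/28909.333333 = 0.133325
a = ȳ − b·x̄ = 26.333333 − 0.133325·519.333333 = -42.906720
ŷ(523) = -42.906720 + 0.133325·523 = 26.822191
residual = y − ŷ = 24 − 26.822191 = -2.822191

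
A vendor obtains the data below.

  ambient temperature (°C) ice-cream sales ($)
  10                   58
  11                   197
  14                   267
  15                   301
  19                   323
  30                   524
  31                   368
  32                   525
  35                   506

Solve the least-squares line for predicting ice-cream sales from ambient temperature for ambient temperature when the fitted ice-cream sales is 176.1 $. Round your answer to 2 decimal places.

10.50

n = 9, Σx = 197, Σy = 3069, Σxy = 78775, Σx² = 5113
Sxx = Σx² − (Σx)²/n = 5113 − 4312.111111 = 800.888889
Sxy = Σxy − (Σx)(Σy)/n = 78775 − 67177 = 11598
b = Sxy/Sxx = 11598/800.888889 = 14.481410
a = ȳ − b·x̄ = 341 − 14.481410·21.888889 = 24.018036
Set a + b·x = 176.1: x = (176.1 − 24.018036) / 14.481410 = 10.501876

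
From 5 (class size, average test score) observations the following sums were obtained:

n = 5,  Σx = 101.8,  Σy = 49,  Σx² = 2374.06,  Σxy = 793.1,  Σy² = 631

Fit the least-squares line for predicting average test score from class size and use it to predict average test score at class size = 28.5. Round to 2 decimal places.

4.28

Sxx = Σx² − (Σx)²/n = 2374.06 − 2072.648 = 301.412
Sxy = Σxy − (Σx)(Σy)/n = 793.1 − 997.64 = -204.54
b = Sxy/Sxx = -204.54/301.412 = -0.678606
a = ȳ − b·x̄ = 9.8 − (-0.678606)·20.36 = 23.616419
ŷ(28.5) = a + b·28.5 = 23.616419 + (-0.678606)·28.5 = 4.276147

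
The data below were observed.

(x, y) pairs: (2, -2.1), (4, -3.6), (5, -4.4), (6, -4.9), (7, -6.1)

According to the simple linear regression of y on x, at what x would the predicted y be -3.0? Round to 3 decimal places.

3.219

n = 5, Σx = 24, Σy = -21.1, Σxy = -112.7, Σx² = 130
Sxx = Σx² − (Σx)²/n = 130 − 115.2 = 14.8
Sxy = Σxy − (Σx)(Σy)/n = -112.7 − (-101.28) = -11.42
b = Sxy/Sxx = -11.42/14.8 = -0.771622
a = ȳ − b·x̄ = -4.22 − (-0.771622)·4.8 = -0.516216
Set a + b·x = -3.0: x = (-3.0 − (-0.516216)) / (-0.771622) = 3.218914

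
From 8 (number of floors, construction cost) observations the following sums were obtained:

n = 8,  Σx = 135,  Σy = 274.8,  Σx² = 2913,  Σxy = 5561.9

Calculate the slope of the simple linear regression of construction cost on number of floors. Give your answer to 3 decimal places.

1.456

Sxx = Σx² − (Σx)²/n = 2913 − 2278.125 = 634.875
Sxy = Σxy − (Σx)(Σy)/n = 5561.9 − 4637.25 = 924.65
b = Sxy/Sxx = 924.65/634.875 = 1.456428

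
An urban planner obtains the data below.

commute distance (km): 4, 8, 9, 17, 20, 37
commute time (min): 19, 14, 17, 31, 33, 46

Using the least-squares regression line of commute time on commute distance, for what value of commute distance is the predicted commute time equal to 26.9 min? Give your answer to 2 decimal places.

n = 6, Σx = 95, Σy = 160, Σxy = 3230, Σx² = 2219
Sxx = Σx² − (Σx)²/n = 2219 − 1504.166667 = 714.833333
Sxy = Σxy − (Σx)(Σy)/n = 3230 − 2533.333333 = 696.666667
b = Sxy/Sxx = 696.666667/714.833333 = 0.974586
a = ȳ − b·x̄ = 26.666667 − 0.974586·15.833333 = 11.235719
Set a + b·x = 26.9: x = (26.9 − 11.235719) / 0.974586 = 16.072751

16.07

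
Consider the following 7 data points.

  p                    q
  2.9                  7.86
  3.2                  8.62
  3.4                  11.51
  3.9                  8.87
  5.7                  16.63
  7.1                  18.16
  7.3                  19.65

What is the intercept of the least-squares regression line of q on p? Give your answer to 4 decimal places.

0.8268

n = 7, Σx = 33.5, Σy = 91.3, Σxy = 491.277, Σx² = 181.61
Sxx = Σx² − (Σx)²/n = 181.61 − 160.321429 = 21.288571
Sxy = Σxy − (Σx)(Σy)/n = 491.277 − 436.935714 = 54.341286
b = Sxy/Sxx = 54.341286/21.288571 = 2.552604
a = ȳ − b·x̄ = 13.042857 − 2.552604·4.785714 = 0.826825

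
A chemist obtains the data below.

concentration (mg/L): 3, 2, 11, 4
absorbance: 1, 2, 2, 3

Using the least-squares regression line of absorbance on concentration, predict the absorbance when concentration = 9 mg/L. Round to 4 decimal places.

n = 4, Σx = 20, Σy = 8, Σxy = 41, Σx² = 150
Sxx = Σx² − (Σx)²/n = 150 − 100 = 50
Sxy = Σxy − (Σx)(Σy)/n = 41 − 40 = 1
b = Sxy/Sxx = 1/50 = 0.02
a = ȳ − b·x̄ = 2 − 0.02·5 = 1.9
ŷ(9) = a + b·9 = 1.9 + 0.02·9 = 2.08

2.0800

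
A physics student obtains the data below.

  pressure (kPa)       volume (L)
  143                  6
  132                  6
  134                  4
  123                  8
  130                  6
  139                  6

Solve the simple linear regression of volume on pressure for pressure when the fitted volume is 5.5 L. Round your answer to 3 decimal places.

n = 6, Σx = 801, Σy = 36, Σxy = 4784, Σx² = 107179
Sxx = Σx² − (Σx)²/n = 107179 − 106933.5 = 245.5
Sxy = Σxy − (Σx)(Σy)/n = 4784 − 4806 = -22
b = Sxy/Sxx = -22/245.5 = -0.089613
a = ȳ − b·x̄ = 6 − (-0.089613)·133.5 = 17.963340
Set a + b·x = 5.5: x = (5.5 − 17.963340) / (-0.089613) = 139.079545

139.080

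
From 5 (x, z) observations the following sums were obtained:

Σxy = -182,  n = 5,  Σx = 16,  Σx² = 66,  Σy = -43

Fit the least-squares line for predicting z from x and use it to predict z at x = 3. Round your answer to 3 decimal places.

Sxx = Σx² − (Σx)²/n = 66 − 51.2 = 14.8
Sxy = Σxy − (Σx)(Σy)/n = -182 − (-137.6) = -44.4
b = Sxy/Sxx = -44.4/14.8 = -3
a = ȳ − b·x̄ = -8.6 − (-3)·3.2 = 1
ŷ(3) = a + b·3 = 1 + (-3)·3 = -8

-8.000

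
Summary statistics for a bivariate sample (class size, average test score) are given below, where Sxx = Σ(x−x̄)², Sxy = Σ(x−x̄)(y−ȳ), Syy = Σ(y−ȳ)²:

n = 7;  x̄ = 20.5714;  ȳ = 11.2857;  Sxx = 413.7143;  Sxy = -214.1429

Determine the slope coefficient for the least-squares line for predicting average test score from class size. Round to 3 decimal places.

-0.518

b = Sxy/Sxx = -214.1429/413.7143 = -0.517611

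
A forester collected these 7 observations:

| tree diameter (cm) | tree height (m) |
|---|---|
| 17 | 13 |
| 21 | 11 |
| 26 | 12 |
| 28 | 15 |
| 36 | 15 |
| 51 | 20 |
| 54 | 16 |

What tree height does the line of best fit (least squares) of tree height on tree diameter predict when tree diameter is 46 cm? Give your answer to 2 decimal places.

n = 7, Σx = 233, Σy = 102, Σxy = 3608, Σx² = 9003
Sxx = Σx² − (Σx)²/n = 9003 − 7755.571429 = 1247.428571
Sxy = Σxy − (Σx)(Σy)/n = 3608 − 3395.142857 = 212.857143
b = Sxy/Sxx = 212.857143/1247.428571 = 0.170637
a = ȳ − b·x̄ = 14.571429 − 0.170637·33.285714 = 8.891663
ŷ(46) = a + b·46 = 8.891663 + 0.170637·46 = 16.740953

16.74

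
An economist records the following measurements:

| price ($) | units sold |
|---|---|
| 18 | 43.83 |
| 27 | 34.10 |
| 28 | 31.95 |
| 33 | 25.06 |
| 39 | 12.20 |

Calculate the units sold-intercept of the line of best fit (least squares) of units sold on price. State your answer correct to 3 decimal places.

n = 5, Σx = 145, Σy = 147.14, Σxy = 3907.02, Σx² = 4447
Sxx = Σx² − (Σx)²/n = 4447 − 4205 = 242
Sxy = Σxy − (Σx)(Σy)/n = 3907.02 − 4267.06 = -360.04
b = Sxy/Sxx = -360.04/242 = -1.487769
a = ȳ − b·x̄ = 29.428 − (-1.487769)·29 = 72.573289

72.573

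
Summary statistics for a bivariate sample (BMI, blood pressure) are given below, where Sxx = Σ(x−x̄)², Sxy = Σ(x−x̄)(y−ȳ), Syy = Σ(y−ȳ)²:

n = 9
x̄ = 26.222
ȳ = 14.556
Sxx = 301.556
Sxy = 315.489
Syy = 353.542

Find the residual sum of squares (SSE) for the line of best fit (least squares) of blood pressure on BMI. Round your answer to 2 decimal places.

b = Sxy/Sxx = 315.489/301.556 = 1.046204
SSE = Syy − b·Sxy = 353.542 − 1.046204·315.489 = 23.476244

23.48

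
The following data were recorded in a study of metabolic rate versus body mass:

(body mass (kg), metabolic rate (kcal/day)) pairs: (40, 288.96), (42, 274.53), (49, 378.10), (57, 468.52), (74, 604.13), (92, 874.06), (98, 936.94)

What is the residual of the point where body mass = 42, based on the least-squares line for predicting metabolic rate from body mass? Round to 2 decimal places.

-15.81

n = 7, Σx = 452, Σy = 3825.24, Σxy = 285260.46, Σx² = 32558
Sxx = Σx² − (Σx)²/n = 32558 − 29186.285714 = 3371.714286
Sxy = Σxy − (Σx)(Σy)/n = 285260.46 − 247001.211429 = 38259.248571
b = Sxy/Sxx = 38259.248571/3371.714286 = 11.347121
a = ȳ − b·x̄ = 546.462857 − 11.347121·64.571429 = -186.236929
ŷ(42) = -186.236929 + 11.347121·42 = 290.342135
residual = y − ŷ = 274.53 − 290.342135 = -15.812135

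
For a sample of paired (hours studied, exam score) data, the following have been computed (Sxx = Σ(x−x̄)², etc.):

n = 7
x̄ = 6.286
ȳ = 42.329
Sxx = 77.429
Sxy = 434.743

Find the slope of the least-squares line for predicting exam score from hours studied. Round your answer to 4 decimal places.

5.6147

b = Sxy/Sxx = 434.743/77.429 = 5.614731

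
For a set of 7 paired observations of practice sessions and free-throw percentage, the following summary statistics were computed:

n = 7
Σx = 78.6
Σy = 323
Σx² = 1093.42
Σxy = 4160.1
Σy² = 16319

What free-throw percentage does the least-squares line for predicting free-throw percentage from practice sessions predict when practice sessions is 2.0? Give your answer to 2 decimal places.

Sxx = Σx² − (Σx)²/n = 1093.42 − 882.565714 = 210.854286
Sxy = Σxy − (Σx)(Σy)/n = 4160.1 − 3626.828571 = 533.271429
b = Sxy/Sxx = 533.271429/210.854286 = 2.529099
a = ȳ − b·x̄ = 46.142857 − 2.529099·11.228571 = 17.744685
ŷ(2.0) = a + b·2.0 = 17.744685 + 2.529099·2 = 22.802884

22.80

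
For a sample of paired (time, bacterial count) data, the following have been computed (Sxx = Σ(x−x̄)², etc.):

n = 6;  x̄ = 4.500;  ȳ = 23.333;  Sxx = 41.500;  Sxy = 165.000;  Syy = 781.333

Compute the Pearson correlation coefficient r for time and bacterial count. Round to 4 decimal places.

0.9163

r = Sxy/√(Sxx·Syy) = 165/√(32425.3195) = 165/180.070318 = 0.916309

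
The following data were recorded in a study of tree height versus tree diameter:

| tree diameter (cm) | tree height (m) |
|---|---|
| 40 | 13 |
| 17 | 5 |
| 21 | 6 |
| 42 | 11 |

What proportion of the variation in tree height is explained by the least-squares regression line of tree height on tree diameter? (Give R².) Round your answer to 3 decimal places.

0.925

n = 4, Σx = 120, Σy = 35, Σxy = 1193, Σx² = 4094, Σy² = 351
Sxx = Σx² − (Σx)²/n = 4094 − 3600 = 494
Sxy = Σxy − (Σx)(Σy)/n = 1193 − 1050 = 143
Syy = Σy² − (Σy)²/n = 351 − 306.25 = 44.75
R² = Sxy²/(Sxx·Syy) = (143)²/(494·44.75) = 0.925022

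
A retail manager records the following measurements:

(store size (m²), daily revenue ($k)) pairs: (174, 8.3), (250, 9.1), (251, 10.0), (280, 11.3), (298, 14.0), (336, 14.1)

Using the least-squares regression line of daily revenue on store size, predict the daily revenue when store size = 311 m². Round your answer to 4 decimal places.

n = 6, Σx = 1589, Σy = 66.8, Σxy = 18302.8, Σx² = 435877
Sxx = Σx² − (Σx)²/n = 435877 − 420820.166667 = 15056.833333
Sxy = Σxy − (Σx)(Σy)/n = 18302.8 − 17690.866667 = 611.933333
b = Sxy/Sxx = 611.933333/15056.833333 = 0.040642
a = ȳ − b·x̄ = 11.133333 − 0.040642·264.833333 = 0.370091
ŷ(311) = a + b·311 = 0.370091 + 0.040642·311 = 13.009619

13.0096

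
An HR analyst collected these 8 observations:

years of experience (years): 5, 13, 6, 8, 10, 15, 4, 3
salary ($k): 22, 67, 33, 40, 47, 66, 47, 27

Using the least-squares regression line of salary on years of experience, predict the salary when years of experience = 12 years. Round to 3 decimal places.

n = 8, Σx = 64, Σy = 349, Σxy = 3228, Σx² = 644
Sxx = Σx² − (Σx)²/n = 644 − 512 = 132
Sxy = Σxy − (Σx)(Σy)/n = 3228 − 2792 = 436
b = Sxy/Sxx = 436/132 = 3.303030
a = ȳ − b·x̄ = 43.625 − 3.303030·8 = 17.200758
ŷ(12) = a + b·12 = 17.200758 + 3.303030·12 = 56.837121

56.837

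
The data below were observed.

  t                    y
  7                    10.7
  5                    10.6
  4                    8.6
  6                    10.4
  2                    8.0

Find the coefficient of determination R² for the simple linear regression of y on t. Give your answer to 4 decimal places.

n = 5, Σx = 24, Σy = 48.3, Σxy = 240.7, Σx² = 130, Σy² = 472.97
Sxx = Σx² − (Σx)²/n = 130 − 115.2 = 14.8
Sxy = Σxy − (Σx)(Σy)/n = 240.7 − 231.84 = 8.86
Syy = Σy² − (Σy)²/n = 472.97 − 466.578 = 6.392
R² = Sxy²/(Sxx·Syy) = (8.86)²/(14.8·6.392) = 0.829791

0.8298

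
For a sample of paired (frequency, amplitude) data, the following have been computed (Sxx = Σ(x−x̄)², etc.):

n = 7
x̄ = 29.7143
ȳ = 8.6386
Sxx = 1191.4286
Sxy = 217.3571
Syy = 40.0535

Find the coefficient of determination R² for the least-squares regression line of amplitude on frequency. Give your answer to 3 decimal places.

R² = Sxy²/(Sxx·Syy) = (217.3571)²/(1191.4286·40.0535) = 0.990009

0.990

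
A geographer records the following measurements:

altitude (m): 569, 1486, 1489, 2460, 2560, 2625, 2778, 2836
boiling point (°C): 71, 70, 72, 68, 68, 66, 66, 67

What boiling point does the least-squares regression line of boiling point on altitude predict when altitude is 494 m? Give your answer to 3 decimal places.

n = 8, Σx = 16803, Σy = 548, Σxy = 1139597, Σx² = 40005083
Sxx = Σx² − (Σx)²/n = 40005083 − 35292601.125 = 4712481.875
Sxy = Σxy − (Σx)(Σy)/n = 1139597 − 1151005.5 = -11408.5
b = Sxy/Sxx = -11408.5/4712481.875 = -0.002421
a = ȳ − b·x̄ = 68.5 − (-0.002421)·2100.375 = 73.584821
ŷ(494) = a + b·494 = 73.584821 + (-0.002421)·494 = 72.388891

72.389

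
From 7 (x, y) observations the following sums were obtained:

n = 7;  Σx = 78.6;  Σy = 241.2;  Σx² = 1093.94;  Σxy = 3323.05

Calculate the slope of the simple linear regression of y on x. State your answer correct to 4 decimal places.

2.9082

Sxx = Σx² − (Σx)²/n = 1093.94 − 882.565714 = 211.374286
Sxy = Σxy − (Σx)(Σy)/n = 3323.05 − 2708.331429 = 614.718571
b = Sxy/Sxx = 614.718571/211.374286 = 2.908199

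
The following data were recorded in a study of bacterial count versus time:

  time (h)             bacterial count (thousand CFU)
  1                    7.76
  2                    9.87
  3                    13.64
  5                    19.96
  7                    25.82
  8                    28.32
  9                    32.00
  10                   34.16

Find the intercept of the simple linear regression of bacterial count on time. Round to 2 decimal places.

4.52

n = 8, Σx = 45, Σy = 171.53, Σxy = 1205.12, Σx² = 333
Sxx = Σx² − (Σx)²/n = 333 − 253.125 = 79.875
Sxy = Σxy − (Σx)(Σy)/n = 1205.12 − 964.85625 = 240.26375
b = Sxy/Sxx = 240.26375/79.875 = 3.007997
a = ȳ − b·x̄ = 21.44125 − 3.007997·5.625 = 4.521268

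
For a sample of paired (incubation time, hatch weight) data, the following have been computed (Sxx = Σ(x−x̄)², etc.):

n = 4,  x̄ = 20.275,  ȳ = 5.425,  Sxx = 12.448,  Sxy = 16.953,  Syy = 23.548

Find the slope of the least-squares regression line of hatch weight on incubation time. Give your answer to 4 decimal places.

1.3619

b = Sxy/Sxx = 16.953/12.448 = 1.361906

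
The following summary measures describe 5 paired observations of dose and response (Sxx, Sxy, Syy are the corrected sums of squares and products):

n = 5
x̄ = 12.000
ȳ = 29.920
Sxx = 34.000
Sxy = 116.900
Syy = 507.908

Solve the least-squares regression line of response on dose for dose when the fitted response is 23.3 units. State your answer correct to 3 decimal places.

b = Sxy/Sxx = 116.9/34 = 3.438235
a = ȳ − b·x̄ = 29.92 − 3.438235·12 = -11.338824
Set a + b·x = 23.3: x = (23.3 − (-11.338824)) / 3.438235 = 10.074594

10.075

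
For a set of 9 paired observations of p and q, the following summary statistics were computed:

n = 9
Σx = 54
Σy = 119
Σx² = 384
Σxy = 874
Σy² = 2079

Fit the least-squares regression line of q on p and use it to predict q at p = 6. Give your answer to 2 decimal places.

Sxx = Σx² − (Σx)²/n = 384 − 324 = 60
Sxy = Σxy − (Σx)(Σy)/n = 874 − 714 = 160
b = Sxy/Sxx = 160/60 = 2.666667
a = ȳ − b·x̄ = 13.222222 − 2.666667·6 = -2.777778
ŷ(6) = a + b·6 = -2.777778 + 2.666667·6 = 13.222222

13.22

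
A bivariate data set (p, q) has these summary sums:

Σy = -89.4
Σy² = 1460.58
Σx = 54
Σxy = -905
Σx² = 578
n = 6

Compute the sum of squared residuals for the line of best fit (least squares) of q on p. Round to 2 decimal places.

Sxx = Σx² − (Σx)²/n = 578 − 486 = 92
Sxy = Σxy − (Σx)(Σy)/n = -905 − (-804.6) = -100.4
Syy = Σy² − (Σy)²/n = 1460.58 − 1332.06 = 128.52
b = Sxy/Sxx = -100.4/92 = -1.091304
SSE = Syy − b·Sxy = 128.52 − (-1.091304)·(-100.4) = 18.953043

18.95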